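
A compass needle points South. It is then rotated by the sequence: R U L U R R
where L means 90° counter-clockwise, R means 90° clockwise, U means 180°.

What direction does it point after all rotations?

Start: South
  R (right (90° clockwise)) -> West
  U (U-turn (180°)) -> East
  L (left (90° counter-clockwise)) -> North
  U (U-turn (180°)) -> South
  R (right (90° clockwise)) -> West
  R (right (90° clockwise)) -> North
Final: North

Answer: Final heading: North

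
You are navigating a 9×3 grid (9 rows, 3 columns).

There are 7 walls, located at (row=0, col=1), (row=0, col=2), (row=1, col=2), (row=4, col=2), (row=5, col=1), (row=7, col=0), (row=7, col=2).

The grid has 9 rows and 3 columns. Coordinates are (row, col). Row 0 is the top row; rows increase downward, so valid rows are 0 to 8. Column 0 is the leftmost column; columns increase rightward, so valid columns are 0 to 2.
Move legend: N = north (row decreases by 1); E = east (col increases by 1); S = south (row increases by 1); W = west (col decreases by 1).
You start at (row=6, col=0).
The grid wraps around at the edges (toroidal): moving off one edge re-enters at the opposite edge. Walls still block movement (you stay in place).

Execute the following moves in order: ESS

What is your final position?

Answer: Final position: (row=8, col=1)

Derivation:
Start: (row=6, col=0)
  E (east): (row=6, col=0) -> (row=6, col=1)
  S (south): (row=6, col=1) -> (row=7, col=1)
  S (south): (row=7, col=1) -> (row=8, col=1)
Final: (row=8, col=1)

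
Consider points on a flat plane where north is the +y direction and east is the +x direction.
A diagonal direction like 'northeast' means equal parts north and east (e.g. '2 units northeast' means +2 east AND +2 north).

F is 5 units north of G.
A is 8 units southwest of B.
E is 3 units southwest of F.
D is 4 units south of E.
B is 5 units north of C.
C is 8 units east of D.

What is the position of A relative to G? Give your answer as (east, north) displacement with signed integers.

Place G at the origin (east=0, north=0).
  F is 5 units north of G: delta (east=+0, north=+5); F at (east=0, north=5).
  E is 3 units southwest of F: delta (east=-3, north=-3); E at (east=-3, north=2).
  D is 4 units south of E: delta (east=+0, north=-4); D at (east=-3, north=-2).
  C is 8 units east of D: delta (east=+8, north=+0); C at (east=5, north=-2).
  B is 5 units north of C: delta (east=+0, north=+5); B at (east=5, north=3).
  A is 8 units southwest of B: delta (east=-8, north=-8); A at (east=-3, north=-5).
Therefore A relative to G: (east=-3, north=-5).

Answer: A is at (east=-3, north=-5) relative to G.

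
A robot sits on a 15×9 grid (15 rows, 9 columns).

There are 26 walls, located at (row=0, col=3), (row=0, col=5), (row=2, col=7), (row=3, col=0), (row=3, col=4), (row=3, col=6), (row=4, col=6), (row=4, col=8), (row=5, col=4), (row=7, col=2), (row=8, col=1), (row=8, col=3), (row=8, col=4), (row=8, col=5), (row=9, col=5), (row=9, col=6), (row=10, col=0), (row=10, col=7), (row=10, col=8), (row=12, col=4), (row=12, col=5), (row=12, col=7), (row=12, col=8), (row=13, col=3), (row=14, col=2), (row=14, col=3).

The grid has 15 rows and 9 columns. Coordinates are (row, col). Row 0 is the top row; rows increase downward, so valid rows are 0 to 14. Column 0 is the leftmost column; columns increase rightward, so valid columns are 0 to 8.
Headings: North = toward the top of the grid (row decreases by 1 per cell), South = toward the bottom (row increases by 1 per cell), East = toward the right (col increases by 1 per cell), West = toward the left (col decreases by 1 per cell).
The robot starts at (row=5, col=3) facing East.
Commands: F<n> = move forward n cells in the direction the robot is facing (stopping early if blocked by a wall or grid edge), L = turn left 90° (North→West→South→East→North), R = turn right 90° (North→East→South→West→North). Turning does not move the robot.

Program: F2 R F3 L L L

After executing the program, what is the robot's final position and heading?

Start: (row=5, col=3), facing East
  F2: move forward 0/2 (blocked), now at (row=5, col=3)
  R: turn right, now facing South
  F3: move forward 2/3 (blocked), now at (row=7, col=3)
  L: turn left, now facing East
  L: turn left, now facing North
  L: turn left, now facing West
Final: (row=7, col=3), facing West

Answer: Final position: (row=7, col=3), facing West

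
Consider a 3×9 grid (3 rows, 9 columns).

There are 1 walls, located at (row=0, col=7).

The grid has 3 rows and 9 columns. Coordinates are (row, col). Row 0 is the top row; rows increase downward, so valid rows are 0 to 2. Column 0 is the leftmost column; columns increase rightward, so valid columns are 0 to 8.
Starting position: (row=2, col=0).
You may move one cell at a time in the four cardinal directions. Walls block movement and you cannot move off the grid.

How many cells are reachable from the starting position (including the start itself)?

Answer: Reachable cells: 26

Derivation:
BFS flood-fill from (row=2, col=0):
  Distance 0: (row=2, col=0)
  Distance 1: (row=1, col=0), (row=2, col=1)
  Distance 2: (row=0, col=0), (row=1, col=1), (row=2, col=2)
  Distance 3: (row=0, col=1), (row=1, col=2), (row=2, col=3)
  Distance 4: (row=0, col=2), (row=1, col=3), (row=2, col=4)
  Distance 5: (row=0, col=3), (row=1, col=4), (row=2, col=5)
  Distance 6: (row=0, col=4), (row=1, col=5), (row=2, col=6)
  Distance 7: (row=0, col=5), (row=1, col=6), (row=2, col=7)
  Distance 8: (row=0, col=6), (row=1, col=7), (row=2, col=8)
  Distance 9: (row=1, col=8)
  Distance 10: (row=0, col=8)
Total reachable: 26 (grid has 26 open cells total)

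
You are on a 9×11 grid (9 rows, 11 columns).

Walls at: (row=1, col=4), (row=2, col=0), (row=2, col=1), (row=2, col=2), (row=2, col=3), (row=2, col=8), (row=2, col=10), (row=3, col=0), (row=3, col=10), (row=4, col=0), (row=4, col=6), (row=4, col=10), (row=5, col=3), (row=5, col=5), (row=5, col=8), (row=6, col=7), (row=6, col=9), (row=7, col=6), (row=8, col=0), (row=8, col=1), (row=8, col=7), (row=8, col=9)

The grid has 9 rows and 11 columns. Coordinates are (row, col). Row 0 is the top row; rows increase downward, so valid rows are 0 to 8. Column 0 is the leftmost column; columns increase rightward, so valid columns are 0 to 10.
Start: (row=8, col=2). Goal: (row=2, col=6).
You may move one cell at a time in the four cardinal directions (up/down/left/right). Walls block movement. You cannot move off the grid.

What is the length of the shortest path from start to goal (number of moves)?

BFS from (row=8, col=2) until reaching (row=2, col=6):
  Distance 0: (row=8, col=2)
  Distance 1: (row=7, col=2), (row=8, col=3)
  Distance 2: (row=6, col=2), (row=7, col=1), (row=7, col=3), (row=8, col=4)
  Distance 3: (row=5, col=2), (row=6, col=1), (row=6, col=3), (row=7, col=0), (row=7, col=4), (row=8, col=5)
  Distance 4: (row=4, col=2), (row=5, col=1), (row=6, col=0), (row=6, col=4), (row=7, col=5), (row=8, col=6)
  Distance 5: (row=3, col=2), (row=4, col=1), (row=4, col=3), (row=5, col=0), (row=5, col=4), (row=6, col=5)
  Distance 6: (row=3, col=1), (row=3, col=3), (row=4, col=4), (row=6, col=6)
  Distance 7: (row=3, col=4), (row=4, col=5), (row=5, col=6)
  Distance 8: (row=2, col=4), (row=3, col=5), (row=5, col=7)
  Distance 9: (row=2, col=5), (row=3, col=6), (row=4, col=7)
  Distance 10: (row=1, col=5), (row=2, col=6), (row=3, col=7), (row=4, col=8)  <- goal reached here
One shortest path (10 moves): (row=8, col=2) -> (row=8, col=3) -> (row=8, col=4) -> (row=7, col=4) -> (row=6, col=4) -> (row=5, col=4) -> (row=4, col=4) -> (row=4, col=5) -> (row=3, col=5) -> (row=3, col=6) -> (row=2, col=6)

Answer: Shortest path length: 10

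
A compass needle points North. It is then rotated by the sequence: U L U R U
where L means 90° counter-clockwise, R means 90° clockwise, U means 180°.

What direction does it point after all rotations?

Answer: Final heading: South

Derivation:
Start: North
  U (U-turn (180°)) -> South
  L (left (90° counter-clockwise)) -> East
  U (U-turn (180°)) -> West
  R (right (90° clockwise)) -> North
  U (U-turn (180°)) -> South
Final: South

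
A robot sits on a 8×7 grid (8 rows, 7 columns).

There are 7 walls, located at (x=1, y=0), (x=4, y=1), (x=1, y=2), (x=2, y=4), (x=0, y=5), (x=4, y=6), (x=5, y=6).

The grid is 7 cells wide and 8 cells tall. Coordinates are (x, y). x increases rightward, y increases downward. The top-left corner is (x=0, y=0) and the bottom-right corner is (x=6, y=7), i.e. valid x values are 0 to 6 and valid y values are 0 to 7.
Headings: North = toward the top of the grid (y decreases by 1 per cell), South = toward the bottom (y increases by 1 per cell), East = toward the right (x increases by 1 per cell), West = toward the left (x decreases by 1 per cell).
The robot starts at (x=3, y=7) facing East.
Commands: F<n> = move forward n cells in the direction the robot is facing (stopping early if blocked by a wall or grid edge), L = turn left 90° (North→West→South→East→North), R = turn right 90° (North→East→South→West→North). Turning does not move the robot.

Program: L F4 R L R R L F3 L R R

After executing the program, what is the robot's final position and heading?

Answer: Final position: (x=6, y=3), facing South

Derivation:
Start: (x=3, y=7), facing East
  L: turn left, now facing North
  F4: move forward 4, now at (x=3, y=3)
  R: turn right, now facing East
  L: turn left, now facing North
  R: turn right, now facing East
  R: turn right, now facing South
  L: turn left, now facing East
  F3: move forward 3, now at (x=6, y=3)
  L: turn left, now facing North
  R: turn right, now facing East
  R: turn right, now facing South
Final: (x=6, y=3), facing South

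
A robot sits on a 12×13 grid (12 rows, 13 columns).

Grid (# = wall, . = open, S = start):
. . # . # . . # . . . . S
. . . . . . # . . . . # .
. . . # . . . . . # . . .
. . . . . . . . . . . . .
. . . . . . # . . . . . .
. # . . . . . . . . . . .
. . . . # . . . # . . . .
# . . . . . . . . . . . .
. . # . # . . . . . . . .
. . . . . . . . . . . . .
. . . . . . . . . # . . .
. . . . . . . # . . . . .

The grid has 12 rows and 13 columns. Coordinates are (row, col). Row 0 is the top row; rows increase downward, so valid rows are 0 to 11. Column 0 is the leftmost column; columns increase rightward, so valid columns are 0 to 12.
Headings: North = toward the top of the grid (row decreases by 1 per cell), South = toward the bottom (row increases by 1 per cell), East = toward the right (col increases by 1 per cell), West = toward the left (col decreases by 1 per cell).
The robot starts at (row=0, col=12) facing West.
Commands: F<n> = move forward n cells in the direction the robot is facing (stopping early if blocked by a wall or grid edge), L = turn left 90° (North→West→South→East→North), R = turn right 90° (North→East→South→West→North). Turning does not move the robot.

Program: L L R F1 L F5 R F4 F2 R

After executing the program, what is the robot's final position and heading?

Answer: Final position: (row=7, col=12), facing West

Derivation:
Start: (row=0, col=12), facing West
  L: turn left, now facing South
  L: turn left, now facing East
  R: turn right, now facing South
  F1: move forward 1, now at (row=1, col=12)
  L: turn left, now facing East
  F5: move forward 0/5 (blocked), now at (row=1, col=12)
  R: turn right, now facing South
  F4: move forward 4, now at (row=5, col=12)
  F2: move forward 2, now at (row=7, col=12)
  R: turn right, now facing West
Final: (row=7, col=12), facing West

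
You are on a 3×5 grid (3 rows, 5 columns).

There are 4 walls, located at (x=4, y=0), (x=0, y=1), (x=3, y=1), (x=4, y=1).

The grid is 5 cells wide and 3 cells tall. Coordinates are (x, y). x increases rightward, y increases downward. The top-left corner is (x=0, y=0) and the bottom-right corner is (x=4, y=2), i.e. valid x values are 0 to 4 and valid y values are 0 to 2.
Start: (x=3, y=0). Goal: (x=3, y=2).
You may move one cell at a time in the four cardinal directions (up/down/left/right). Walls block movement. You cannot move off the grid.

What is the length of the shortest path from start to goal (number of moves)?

Answer: Shortest path length: 4

Derivation:
BFS from (x=3, y=0) until reaching (x=3, y=2):
  Distance 0: (x=3, y=0)
  Distance 1: (x=2, y=0)
  Distance 2: (x=1, y=0), (x=2, y=1)
  Distance 3: (x=0, y=0), (x=1, y=1), (x=2, y=2)
  Distance 4: (x=1, y=2), (x=3, y=2)  <- goal reached here
One shortest path (4 moves): (x=3, y=0) -> (x=2, y=0) -> (x=2, y=1) -> (x=2, y=2) -> (x=3, y=2)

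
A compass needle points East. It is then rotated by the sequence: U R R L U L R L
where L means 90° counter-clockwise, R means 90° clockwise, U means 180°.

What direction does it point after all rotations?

Start: East
  U (U-turn (180°)) -> West
  R (right (90° clockwise)) -> North
  R (right (90° clockwise)) -> East
  L (left (90° counter-clockwise)) -> North
  U (U-turn (180°)) -> South
  L (left (90° counter-clockwise)) -> East
  R (right (90° clockwise)) -> South
  L (left (90° counter-clockwise)) -> East
Final: East

Answer: Final heading: East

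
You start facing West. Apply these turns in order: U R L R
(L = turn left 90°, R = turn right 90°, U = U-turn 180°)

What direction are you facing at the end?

Start: West
  U (U-turn (180°)) -> East
  R (right (90° clockwise)) -> South
  L (left (90° counter-clockwise)) -> East
  R (right (90° clockwise)) -> South
Final: South

Answer: Final heading: South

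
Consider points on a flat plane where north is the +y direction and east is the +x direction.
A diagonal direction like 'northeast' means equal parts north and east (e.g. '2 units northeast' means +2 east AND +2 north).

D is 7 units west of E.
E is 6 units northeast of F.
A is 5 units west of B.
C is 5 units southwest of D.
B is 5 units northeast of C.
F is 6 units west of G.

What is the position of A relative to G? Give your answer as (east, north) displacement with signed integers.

Answer: A is at (east=-12, north=6) relative to G.

Derivation:
Place G at the origin (east=0, north=0).
  F is 6 units west of G: delta (east=-6, north=+0); F at (east=-6, north=0).
  E is 6 units northeast of F: delta (east=+6, north=+6); E at (east=0, north=6).
  D is 7 units west of E: delta (east=-7, north=+0); D at (east=-7, north=6).
  C is 5 units southwest of D: delta (east=-5, north=-5); C at (east=-12, north=1).
  B is 5 units northeast of C: delta (east=+5, north=+5); B at (east=-7, north=6).
  A is 5 units west of B: delta (east=-5, north=+0); A at (east=-12, north=6).
Therefore A relative to G: (east=-12, north=6).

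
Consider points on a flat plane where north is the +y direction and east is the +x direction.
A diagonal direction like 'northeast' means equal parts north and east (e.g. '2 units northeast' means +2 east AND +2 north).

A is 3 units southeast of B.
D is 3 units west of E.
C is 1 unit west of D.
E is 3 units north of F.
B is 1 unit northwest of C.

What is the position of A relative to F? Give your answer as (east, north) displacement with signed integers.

Place F at the origin (east=0, north=0).
  E is 3 units north of F: delta (east=+0, north=+3); E at (east=0, north=3).
  D is 3 units west of E: delta (east=-3, north=+0); D at (east=-3, north=3).
  C is 1 unit west of D: delta (east=-1, north=+0); C at (east=-4, north=3).
  B is 1 unit northwest of C: delta (east=-1, north=+1); B at (east=-5, north=4).
  A is 3 units southeast of B: delta (east=+3, north=-3); A at (east=-2, north=1).
Therefore A relative to F: (east=-2, north=1).

Answer: A is at (east=-2, north=1) relative to F.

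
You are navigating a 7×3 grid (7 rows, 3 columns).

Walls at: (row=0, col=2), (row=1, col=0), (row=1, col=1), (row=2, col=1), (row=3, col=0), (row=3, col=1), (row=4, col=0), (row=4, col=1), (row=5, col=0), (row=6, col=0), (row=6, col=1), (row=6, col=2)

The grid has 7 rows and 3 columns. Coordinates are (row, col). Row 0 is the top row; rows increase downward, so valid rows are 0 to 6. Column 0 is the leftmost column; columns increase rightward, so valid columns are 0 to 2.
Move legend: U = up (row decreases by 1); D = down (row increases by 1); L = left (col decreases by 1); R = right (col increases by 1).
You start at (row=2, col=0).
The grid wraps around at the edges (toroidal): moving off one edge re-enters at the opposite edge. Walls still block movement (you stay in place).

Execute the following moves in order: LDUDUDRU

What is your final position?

Start: (row=2, col=0)
  L (left): (row=2, col=0) -> (row=2, col=2)
  D (down): (row=2, col=2) -> (row=3, col=2)
  U (up): (row=3, col=2) -> (row=2, col=2)
  D (down): (row=2, col=2) -> (row=3, col=2)
  U (up): (row=3, col=2) -> (row=2, col=2)
  D (down): (row=2, col=2) -> (row=3, col=2)
  R (right): blocked, stay at (row=3, col=2)
  U (up): (row=3, col=2) -> (row=2, col=2)
Final: (row=2, col=2)

Answer: Final position: (row=2, col=2)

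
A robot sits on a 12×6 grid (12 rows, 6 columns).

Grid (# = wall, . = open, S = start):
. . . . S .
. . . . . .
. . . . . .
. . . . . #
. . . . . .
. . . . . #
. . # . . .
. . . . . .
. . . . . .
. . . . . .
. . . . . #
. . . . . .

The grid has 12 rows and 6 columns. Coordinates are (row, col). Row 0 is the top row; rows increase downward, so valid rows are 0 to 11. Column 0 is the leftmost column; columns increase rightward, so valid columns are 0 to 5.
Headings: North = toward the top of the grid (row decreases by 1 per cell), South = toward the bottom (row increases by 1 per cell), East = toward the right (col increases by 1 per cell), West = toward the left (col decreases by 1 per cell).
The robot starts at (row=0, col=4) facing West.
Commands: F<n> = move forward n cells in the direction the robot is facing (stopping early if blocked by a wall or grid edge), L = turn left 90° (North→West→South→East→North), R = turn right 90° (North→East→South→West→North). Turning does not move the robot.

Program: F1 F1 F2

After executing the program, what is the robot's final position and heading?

Start: (row=0, col=4), facing West
  F1: move forward 1, now at (row=0, col=3)
  F1: move forward 1, now at (row=0, col=2)
  F2: move forward 2, now at (row=0, col=0)
Final: (row=0, col=0), facing West

Answer: Final position: (row=0, col=0), facing West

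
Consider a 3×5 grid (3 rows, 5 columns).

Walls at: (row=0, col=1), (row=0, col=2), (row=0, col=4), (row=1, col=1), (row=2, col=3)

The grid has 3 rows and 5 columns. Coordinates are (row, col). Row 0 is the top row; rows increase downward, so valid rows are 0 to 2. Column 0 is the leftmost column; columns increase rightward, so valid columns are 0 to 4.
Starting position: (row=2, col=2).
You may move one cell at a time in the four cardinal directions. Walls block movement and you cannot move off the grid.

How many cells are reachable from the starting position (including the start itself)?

Answer: Reachable cells: 10

Derivation:
BFS flood-fill from (row=2, col=2):
  Distance 0: (row=2, col=2)
  Distance 1: (row=1, col=2), (row=2, col=1)
  Distance 2: (row=1, col=3), (row=2, col=0)
  Distance 3: (row=0, col=3), (row=1, col=0), (row=1, col=4)
  Distance 4: (row=0, col=0), (row=2, col=4)
Total reachable: 10 (grid has 10 open cells total)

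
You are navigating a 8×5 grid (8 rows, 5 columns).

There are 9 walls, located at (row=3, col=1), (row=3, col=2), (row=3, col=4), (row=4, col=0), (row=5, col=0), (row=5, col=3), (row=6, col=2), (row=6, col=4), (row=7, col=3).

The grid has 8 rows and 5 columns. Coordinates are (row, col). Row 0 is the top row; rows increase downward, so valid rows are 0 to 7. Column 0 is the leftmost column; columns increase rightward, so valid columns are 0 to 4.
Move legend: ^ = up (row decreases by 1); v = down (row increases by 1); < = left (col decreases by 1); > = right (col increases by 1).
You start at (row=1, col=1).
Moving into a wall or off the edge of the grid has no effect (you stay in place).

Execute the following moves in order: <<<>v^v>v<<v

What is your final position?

Answer: Final position: (row=3, col=0)

Derivation:
Start: (row=1, col=1)
  < (left): (row=1, col=1) -> (row=1, col=0)
  < (left): blocked, stay at (row=1, col=0)
  < (left): blocked, stay at (row=1, col=0)
  > (right): (row=1, col=0) -> (row=1, col=1)
  v (down): (row=1, col=1) -> (row=2, col=1)
  ^ (up): (row=2, col=1) -> (row=1, col=1)
  v (down): (row=1, col=1) -> (row=2, col=1)
  > (right): (row=2, col=1) -> (row=2, col=2)
  v (down): blocked, stay at (row=2, col=2)
  < (left): (row=2, col=2) -> (row=2, col=1)
  < (left): (row=2, col=1) -> (row=2, col=0)
  v (down): (row=2, col=0) -> (row=3, col=0)
Final: (row=3, col=0)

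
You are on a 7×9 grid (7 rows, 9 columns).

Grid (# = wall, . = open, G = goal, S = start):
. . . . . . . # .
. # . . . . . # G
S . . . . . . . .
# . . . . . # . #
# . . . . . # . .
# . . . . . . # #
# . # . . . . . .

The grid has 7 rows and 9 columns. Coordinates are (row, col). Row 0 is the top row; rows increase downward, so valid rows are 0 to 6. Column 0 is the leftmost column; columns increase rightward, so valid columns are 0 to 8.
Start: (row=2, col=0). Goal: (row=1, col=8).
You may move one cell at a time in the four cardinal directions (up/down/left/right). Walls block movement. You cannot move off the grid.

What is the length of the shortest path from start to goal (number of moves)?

Answer: Shortest path length: 9

Derivation:
BFS from (row=2, col=0) until reaching (row=1, col=8):
  Distance 0: (row=2, col=0)
  Distance 1: (row=1, col=0), (row=2, col=1)
  Distance 2: (row=0, col=0), (row=2, col=2), (row=3, col=1)
  Distance 3: (row=0, col=1), (row=1, col=2), (row=2, col=3), (row=3, col=2), (row=4, col=1)
  Distance 4: (row=0, col=2), (row=1, col=3), (row=2, col=4), (row=3, col=3), (row=4, col=2), (row=5, col=1)
  Distance 5: (row=0, col=3), (row=1, col=4), (row=2, col=5), (row=3, col=4), (row=4, col=3), (row=5, col=2), (row=6, col=1)
  Distance 6: (row=0, col=4), (row=1, col=5), (row=2, col=6), (row=3, col=5), (row=4, col=4), (row=5, col=3)
  Distance 7: (row=0, col=5), (row=1, col=6), (row=2, col=7), (row=4, col=5), (row=5, col=4), (row=6, col=3)
  Distance 8: (row=0, col=6), (row=2, col=8), (row=3, col=7), (row=5, col=5), (row=6, col=4)
  Distance 9: (row=1, col=8), (row=4, col=7), (row=5, col=6), (row=6, col=5)  <- goal reached here
One shortest path (9 moves): (row=2, col=0) -> (row=2, col=1) -> (row=2, col=2) -> (row=2, col=3) -> (row=2, col=4) -> (row=2, col=5) -> (row=2, col=6) -> (row=2, col=7) -> (row=2, col=8) -> (row=1, col=8)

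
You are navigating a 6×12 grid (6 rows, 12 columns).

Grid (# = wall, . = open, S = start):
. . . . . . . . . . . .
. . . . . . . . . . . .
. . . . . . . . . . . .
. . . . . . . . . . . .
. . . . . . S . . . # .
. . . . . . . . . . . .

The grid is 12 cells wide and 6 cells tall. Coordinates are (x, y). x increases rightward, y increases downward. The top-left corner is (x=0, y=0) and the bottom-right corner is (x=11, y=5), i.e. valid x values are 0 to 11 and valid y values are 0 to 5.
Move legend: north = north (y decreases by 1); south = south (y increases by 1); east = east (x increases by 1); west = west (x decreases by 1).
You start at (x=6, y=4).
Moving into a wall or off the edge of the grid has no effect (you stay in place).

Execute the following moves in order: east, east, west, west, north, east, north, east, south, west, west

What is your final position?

Start: (x=6, y=4)
  east (east): (x=6, y=4) -> (x=7, y=4)
  east (east): (x=7, y=4) -> (x=8, y=4)
  west (west): (x=8, y=4) -> (x=7, y=4)
  west (west): (x=7, y=4) -> (x=6, y=4)
  north (north): (x=6, y=4) -> (x=6, y=3)
  east (east): (x=6, y=3) -> (x=7, y=3)
  north (north): (x=7, y=3) -> (x=7, y=2)
  east (east): (x=7, y=2) -> (x=8, y=2)
  south (south): (x=8, y=2) -> (x=8, y=3)
  west (west): (x=8, y=3) -> (x=7, y=3)
  west (west): (x=7, y=3) -> (x=6, y=3)
Final: (x=6, y=3)

Answer: Final position: (x=6, y=3)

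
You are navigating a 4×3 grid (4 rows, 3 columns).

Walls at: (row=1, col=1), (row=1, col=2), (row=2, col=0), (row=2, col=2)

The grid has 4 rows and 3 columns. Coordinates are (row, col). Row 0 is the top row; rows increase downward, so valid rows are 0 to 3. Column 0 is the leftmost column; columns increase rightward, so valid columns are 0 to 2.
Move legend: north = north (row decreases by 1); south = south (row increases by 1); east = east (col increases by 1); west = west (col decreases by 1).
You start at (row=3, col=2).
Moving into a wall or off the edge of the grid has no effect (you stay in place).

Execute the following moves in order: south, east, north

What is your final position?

Start: (row=3, col=2)
  south (south): blocked, stay at (row=3, col=2)
  east (east): blocked, stay at (row=3, col=2)
  north (north): blocked, stay at (row=3, col=2)
Final: (row=3, col=2)

Answer: Final position: (row=3, col=2)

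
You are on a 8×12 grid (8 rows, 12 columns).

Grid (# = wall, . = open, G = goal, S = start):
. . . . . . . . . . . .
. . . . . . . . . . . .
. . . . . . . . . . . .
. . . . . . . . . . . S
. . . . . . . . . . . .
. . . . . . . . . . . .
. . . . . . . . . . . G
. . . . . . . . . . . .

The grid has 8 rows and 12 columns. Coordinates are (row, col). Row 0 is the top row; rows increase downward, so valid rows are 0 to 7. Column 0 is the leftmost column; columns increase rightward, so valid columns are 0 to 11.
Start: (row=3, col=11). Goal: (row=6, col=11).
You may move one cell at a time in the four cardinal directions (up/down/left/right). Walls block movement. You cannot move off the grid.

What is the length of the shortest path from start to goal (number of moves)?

Answer: Shortest path length: 3

Derivation:
BFS from (row=3, col=11) until reaching (row=6, col=11):
  Distance 0: (row=3, col=11)
  Distance 1: (row=2, col=11), (row=3, col=10), (row=4, col=11)
  Distance 2: (row=1, col=11), (row=2, col=10), (row=3, col=9), (row=4, col=10), (row=5, col=11)
  Distance 3: (row=0, col=11), (row=1, col=10), (row=2, col=9), (row=3, col=8), (row=4, col=9), (row=5, col=10), (row=6, col=11)  <- goal reached here
One shortest path (3 moves): (row=3, col=11) -> (row=4, col=11) -> (row=5, col=11) -> (row=6, col=11)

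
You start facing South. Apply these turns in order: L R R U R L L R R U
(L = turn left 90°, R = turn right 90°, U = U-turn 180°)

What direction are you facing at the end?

Answer: Final heading: North

Derivation:
Start: South
  L (left (90° counter-clockwise)) -> East
  R (right (90° clockwise)) -> South
  R (right (90° clockwise)) -> West
  U (U-turn (180°)) -> East
  R (right (90° clockwise)) -> South
  L (left (90° counter-clockwise)) -> East
  L (left (90° counter-clockwise)) -> North
  R (right (90° clockwise)) -> East
  R (right (90° clockwise)) -> South
  U (U-turn (180°)) -> North
Final: North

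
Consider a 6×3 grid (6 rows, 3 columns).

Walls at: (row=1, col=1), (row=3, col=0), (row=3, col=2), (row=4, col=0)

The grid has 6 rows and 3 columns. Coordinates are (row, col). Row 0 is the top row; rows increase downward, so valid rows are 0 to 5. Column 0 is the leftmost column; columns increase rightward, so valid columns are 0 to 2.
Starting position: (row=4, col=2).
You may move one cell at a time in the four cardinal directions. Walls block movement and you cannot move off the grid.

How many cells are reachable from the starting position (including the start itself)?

BFS flood-fill from (row=4, col=2):
  Distance 0: (row=4, col=2)
  Distance 1: (row=4, col=1), (row=5, col=2)
  Distance 2: (row=3, col=1), (row=5, col=1)
  Distance 3: (row=2, col=1), (row=5, col=0)
  Distance 4: (row=2, col=0), (row=2, col=2)
  Distance 5: (row=1, col=0), (row=1, col=2)
  Distance 6: (row=0, col=0), (row=0, col=2)
  Distance 7: (row=0, col=1)
Total reachable: 14 (grid has 14 open cells total)

Answer: Reachable cells: 14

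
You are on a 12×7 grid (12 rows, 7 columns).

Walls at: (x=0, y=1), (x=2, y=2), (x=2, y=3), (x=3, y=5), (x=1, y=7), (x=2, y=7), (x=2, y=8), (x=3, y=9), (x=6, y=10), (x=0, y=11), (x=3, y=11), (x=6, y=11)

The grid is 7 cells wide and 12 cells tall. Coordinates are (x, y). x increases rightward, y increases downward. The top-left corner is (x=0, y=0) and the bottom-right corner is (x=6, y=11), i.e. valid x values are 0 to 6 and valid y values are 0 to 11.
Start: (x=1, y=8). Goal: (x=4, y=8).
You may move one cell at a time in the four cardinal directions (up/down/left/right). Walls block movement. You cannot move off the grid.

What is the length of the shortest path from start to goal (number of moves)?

BFS from (x=1, y=8) until reaching (x=4, y=8):
  Distance 0: (x=1, y=8)
  Distance 1: (x=0, y=8), (x=1, y=9)
  Distance 2: (x=0, y=7), (x=0, y=9), (x=2, y=9), (x=1, y=10)
  Distance 3: (x=0, y=6), (x=0, y=10), (x=2, y=10), (x=1, y=11)
  Distance 4: (x=0, y=5), (x=1, y=6), (x=3, y=10), (x=2, y=11)
  Distance 5: (x=0, y=4), (x=1, y=5), (x=2, y=6), (x=4, y=10)
  Distance 6: (x=0, y=3), (x=1, y=4), (x=2, y=5), (x=3, y=6), (x=4, y=9), (x=5, y=10), (x=4, y=11)
  Distance 7: (x=0, y=2), (x=1, y=3), (x=2, y=4), (x=4, y=6), (x=3, y=7), (x=4, y=8), (x=5, y=9), (x=5, y=11)  <- goal reached here
One shortest path (7 moves): (x=1, y=8) -> (x=1, y=9) -> (x=2, y=9) -> (x=2, y=10) -> (x=3, y=10) -> (x=4, y=10) -> (x=4, y=9) -> (x=4, y=8)

Answer: Shortest path length: 7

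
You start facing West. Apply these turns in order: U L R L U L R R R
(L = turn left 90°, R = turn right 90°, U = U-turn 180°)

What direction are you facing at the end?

Answer: Final heading: North

Derivation:
Start: West
  U (U-turn (180°)) -> East
  L (left (90° counter-clockwise)) -> North
  R (right (90° clockwise)) -> East
  L (left (90° counter-clockwise)) -> North
  U (U-turn (180°)) -> South
  L (left (90° counter-clockwise)) -> East
  R (right (90° clockwise)) -> South
  R (right (90° clockwise)) -> West
  R (right (90° clockwise)) -> North
Final: North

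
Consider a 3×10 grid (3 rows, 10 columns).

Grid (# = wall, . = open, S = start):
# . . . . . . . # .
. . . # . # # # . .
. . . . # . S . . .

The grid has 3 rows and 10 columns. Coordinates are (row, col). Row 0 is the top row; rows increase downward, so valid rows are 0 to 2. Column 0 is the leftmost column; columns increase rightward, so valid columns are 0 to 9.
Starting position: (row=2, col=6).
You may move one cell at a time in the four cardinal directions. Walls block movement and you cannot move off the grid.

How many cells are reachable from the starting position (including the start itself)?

Answer: Reachable cells: 8

Derivation:
BFS flood-fill from (row=2, col=6):
  Distance 0: (row=2, col=6)
  Distance 1: (row=2, col=5), (row=2, col=7)
  Distance 2: (row=2, col=8)
  Distance 3: (row=1, col=8), (row=2, col=9)
  Distance 4: (row=1, col=9)
  Distance 5: (row=0, col=9)
Total reachable: 8 (grid has 23 open cells total)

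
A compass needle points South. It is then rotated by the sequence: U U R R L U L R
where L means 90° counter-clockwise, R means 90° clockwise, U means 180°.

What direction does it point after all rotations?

Start: South
  U (U-turn (180°)) -> North
  U (U-turn (180°)) -> South
  R (right (90° clockwise)) -> West
  R (right (90° clockwise)) -> North
  L (left (90° counter-clockwise)) -> West
  U (U-turn (180°)) -> East
  L (left (90° counter-clockwise)) -> North
  R (right (90° clockwise)) -> East
Final: East

Answer: Final heading: East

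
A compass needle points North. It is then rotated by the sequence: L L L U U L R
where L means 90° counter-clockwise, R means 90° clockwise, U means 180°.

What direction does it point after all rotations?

Start: North
  L (left (90° counter-clockwise)) -> West
  L (left (90° counter-clockwise)) -> South
  L (left (90° counter-clockwise)) -> East
  U (U-turn (180°)) -> West
  U (U-turn (180°)) -> East
  L (left (90° counter-clockwise)) -> North
  R (right (90° clockwise)) -> East
Final: East

Answer: Final heading: East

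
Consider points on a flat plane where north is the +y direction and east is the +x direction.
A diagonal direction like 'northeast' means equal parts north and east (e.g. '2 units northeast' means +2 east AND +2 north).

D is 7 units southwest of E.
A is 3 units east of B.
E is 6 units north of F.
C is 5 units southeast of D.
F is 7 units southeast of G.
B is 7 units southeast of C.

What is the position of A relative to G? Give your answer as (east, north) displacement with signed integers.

Answer: A is at (east=15, north=-20) relative to G.

Derivation:
Place G at the origin (east=0, north=0).
  F is 7 units southeast of G: delta (east=+7, north=-7); F at (east=7, north=-7).
  E is 6 units north of F: delta (east=+0, north=+6); E at (east=7, north=-1).
  D is 7 units southwest of E: delta (east=-7, north=-7); D at (east=0, north=-8).
  C is 5 units southeast of D: delta (east=+5, north=-5); C at (east=5, north=-13).
  B is 7 units southeast of C: delta (east=+7, north=-7); B at (east=12, north=-20).
  A is 3 units east of B: delta (east=+3, north=+0); A at (east=15, north=-20).
Therefore A relative to G: (east=15, north=-20).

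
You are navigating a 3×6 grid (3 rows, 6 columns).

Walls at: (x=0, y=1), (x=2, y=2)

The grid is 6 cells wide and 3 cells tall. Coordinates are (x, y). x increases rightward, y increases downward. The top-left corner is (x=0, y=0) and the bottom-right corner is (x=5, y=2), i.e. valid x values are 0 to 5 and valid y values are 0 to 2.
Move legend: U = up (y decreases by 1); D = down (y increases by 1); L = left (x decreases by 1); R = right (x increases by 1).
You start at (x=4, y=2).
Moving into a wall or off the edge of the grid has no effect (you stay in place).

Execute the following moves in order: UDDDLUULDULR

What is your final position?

Start: (x=4, y=2)
  U (up): (x=4, y=2) -> (x=4, y=1)
  D (down): (x=4, y=1) -> (x=4, y=2)
  D (down): blocked, stay at (x=4, y=2)
  D (down): blocked, stay at (x=4, y=2)
  L (left): (x=4, y=2) -> (x=3, y=2)
  U (up): (x=3, y=2) -> (x=3, y=1)
  U (up): (x=3, y=1) -> (x=3, y=0)
  L (left): (x=3, y=0) -> (x=2, y=0)
  D (down): (x=2, y=0) -> (x=2, y=1)
  U (up): (x=2, y=1) -> (x=2, y=0)
  L (left): (x=2, y=0) -> (x=1, y=0)
  R (right): (x=1, y=0) -> (x=2, y=0)
Final: (x=2, y=0)

Answer: Final position: (x=2, y=0)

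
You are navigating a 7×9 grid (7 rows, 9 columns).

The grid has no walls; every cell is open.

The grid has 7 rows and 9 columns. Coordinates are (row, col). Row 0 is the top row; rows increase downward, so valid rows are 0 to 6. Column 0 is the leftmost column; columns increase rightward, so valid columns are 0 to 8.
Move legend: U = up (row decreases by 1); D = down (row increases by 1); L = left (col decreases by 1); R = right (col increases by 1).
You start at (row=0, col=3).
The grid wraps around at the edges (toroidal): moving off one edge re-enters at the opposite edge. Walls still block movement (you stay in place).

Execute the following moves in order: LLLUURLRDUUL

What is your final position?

Start: (row=0, col=3)
  L (left): (row=0, col=3) -> (row=0, col=2)
  L (left): (row=0, col=2) -> (row=0, col=1)
  L (left): (row=0, col=1) -> (row=0, col=0)
  U (up): (row=0, col=0) -> (row=6, col=0)
  U (up): (row=6, col=0) -> (row=5, col=0)
  R (right): (row=5, col=0) -> (row=5, col=1)
  L (left): (row=5, col=1) -> (row=5, col=0)
  R (right): (row=5, col=0) -> (row=5, col=1)
  D (down): (row=5, col=1) -> (row=6, col=1)
  U (up): (row=6, col=1) -> (row=5, col=1)
  U (up): (row=5, col=1) -> (row=4, col=1)
  L (left): (row=4, col=1) -> (row=4, col=0)
Final: (row=4, col=0)

Answer: Final position: (row=4, col=0)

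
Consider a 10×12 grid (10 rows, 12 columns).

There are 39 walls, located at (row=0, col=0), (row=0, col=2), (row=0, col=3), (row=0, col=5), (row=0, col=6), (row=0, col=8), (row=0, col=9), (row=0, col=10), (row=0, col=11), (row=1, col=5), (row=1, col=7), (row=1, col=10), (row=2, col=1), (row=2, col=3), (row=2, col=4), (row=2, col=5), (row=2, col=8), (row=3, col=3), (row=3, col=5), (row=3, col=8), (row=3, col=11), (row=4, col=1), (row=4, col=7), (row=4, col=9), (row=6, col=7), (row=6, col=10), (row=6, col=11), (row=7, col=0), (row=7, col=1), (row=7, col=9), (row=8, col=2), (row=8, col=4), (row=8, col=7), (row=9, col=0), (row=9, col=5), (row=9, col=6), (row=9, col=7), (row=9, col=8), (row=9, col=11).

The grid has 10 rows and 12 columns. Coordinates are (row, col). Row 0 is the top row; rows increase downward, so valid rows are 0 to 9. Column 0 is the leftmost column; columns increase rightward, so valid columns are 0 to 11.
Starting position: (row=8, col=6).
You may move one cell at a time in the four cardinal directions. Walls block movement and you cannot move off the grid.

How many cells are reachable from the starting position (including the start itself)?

Answer: Reachable cells: 80

Derivation:
BFS flood-fill from (row=8, col=6):
  Distance 0: (row=8, col=6)
  Distance 1: (row=7, col=6), (row=8, col=5)
  Distance 2: (row=6, col=6), (row=7, col=5), (row=7, col=7)
  Distance 3: (row=5, col=6), (row=6, col=5), (row=7, col=4), (row=7, col=8)
  Distance 4: (row=4, col=6), (row=5, col=5), (row=5, col=7), (row=6, col=4), (row=6, col=8), (row=7, col=3), (row=8, col=8)
  Distance 5: (row=3, col=6), (row=4, col=5), (row=5, col=4), (row=5, col=8), (row=6, col=3), (row=6, col=9), (row=7, col=2), (row=8, col=3), (row=8, col=9)
  Distance 6: (row=2, col=6), (row=3, col=7), (row=4, col=4), (row=4, col=8), (row=5, col=3), (row=5, col=9), (row=6, col=2), (row=8, col=10), (row=9, col=3), (row=9, col=9)
  Distance 7: (row=1, col=6), (row=2, col=7), (row=3, col=4), (row=4, col=3), (row=5, col=2), (row=5, col=10), (row=6, col=1), (row=7, col=10), (row=8, col=11), (row=9, col=2), (row=9, col=4), (row=9, col=10)
  Distance 8: (row=4, col=2), (row=4, col=10), (row=5, col=1), (row=5, col=11), (row=6, col=0), (row=7, col=11), (row=9, col=1)
  Distance 9: (row=3, col=2), (row=3, col=10), (row=4, col=11), (row=5, col=0), (row=8, col=1)
  Distance 10: (row=2, col=2), (row=2, col=10), (row=3, col=1), (row=3, col=9), (row=4, col=0), (row=8, col=0)
  Distance 11: (row=1, col=2), (row=2, col=9), (row=2, col=11), (row=3, col=0)
  Distance 12: (row=1, col=1), (row=1, col=3), (row=1, col=9), (row=1, col=11), (row=2, col=0)
  Distance 13: (row=0, col=1), (row=1, col=0), (row=1, col=4), (row=1, col=8)
  Distance 14: (row=0, col=4)
Total reachable: 80 (grid has 81 open cells total)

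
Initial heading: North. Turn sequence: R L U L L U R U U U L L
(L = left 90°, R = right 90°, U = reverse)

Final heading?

Start: North
  R (right (90° clockwise)) -> East
  L (left (90° counter-clockwise)) -> North
  U (U-turn (180°)) -> South
  L (left (90° counter-clockwise)) -> East
  L (left (90° counter-clockwise)) -> North
  U (U-turn (180°)) -> South
  R (right (90° clockwise)) -> West
  U (U-turn (180°)) -> East
  U (U-turn (180°)) -> West
  U (U-turn (180°)) -> East
  L (left (90° counter-clockwise)) -> North
  L (left (90° counter-clockwise)) -> West
Final: West

Answer: Final heading: West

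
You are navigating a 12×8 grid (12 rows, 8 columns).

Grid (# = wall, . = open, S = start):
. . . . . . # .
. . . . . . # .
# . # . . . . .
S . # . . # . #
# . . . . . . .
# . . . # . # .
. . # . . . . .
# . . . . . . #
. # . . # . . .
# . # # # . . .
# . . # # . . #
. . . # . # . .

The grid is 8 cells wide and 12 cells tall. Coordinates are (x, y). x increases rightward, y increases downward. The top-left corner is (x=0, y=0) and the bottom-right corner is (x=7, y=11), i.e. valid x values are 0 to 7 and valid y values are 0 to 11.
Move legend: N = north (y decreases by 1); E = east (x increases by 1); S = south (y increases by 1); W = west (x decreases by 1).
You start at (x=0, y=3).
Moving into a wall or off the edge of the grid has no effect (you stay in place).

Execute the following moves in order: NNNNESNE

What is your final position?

Start: (x=0, y=3)
  [×4]N (north): blocked, stay at (x=0, y=3)
  E (east): (x=0, y=3) -> (x=1, y=3)
  S (south): (x=1, y=3) -> (x=1, y=4)
  N (north): (x=1, y=4) -> (x=1, y=3)
  E (east): blocked, stay at (x=1, y=3)
Final: (x=1, y=3)

Answer: Final position: (x=1, y=3)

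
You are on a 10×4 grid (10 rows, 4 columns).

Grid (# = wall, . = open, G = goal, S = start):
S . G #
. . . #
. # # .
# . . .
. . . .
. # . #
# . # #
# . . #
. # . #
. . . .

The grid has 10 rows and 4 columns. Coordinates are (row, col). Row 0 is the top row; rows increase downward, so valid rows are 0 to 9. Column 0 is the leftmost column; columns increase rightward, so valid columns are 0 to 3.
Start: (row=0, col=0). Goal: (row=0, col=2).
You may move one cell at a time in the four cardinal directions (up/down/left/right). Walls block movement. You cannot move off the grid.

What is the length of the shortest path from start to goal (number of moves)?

Answer: Shortest path length: 2

Derivation:
BFS from (row=0, col=0) until reaching (row=0, col=2):
  Distance 0: (row=0, col=0)
  Distance 1: (row=0, col=1), (row=1, col=0)
  Distance 2: (row=0, col=2), (row=1, col=1), (row=2, col=0)  <- goal reached here
One shortest path (2 moves): (row=0, col=0) -> (row=0, col=1) -> (row=0, col=2)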